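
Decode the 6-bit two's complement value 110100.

Binary: 110100
Sign bit: 1 (negative)
Invert: 001011
Add 1:  001100
Magnitude: 001100 = 8 + 4 = 12
Value: -12



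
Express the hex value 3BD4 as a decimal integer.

Expand by place value (powers of 16):
Digit values: B = 11, D = 13
3BD4 = 3 × 16^3 + 11 × 16^2 + 13 × 16^1 + 4 × 16^0
= 3 × 4096 + 11 × 256 + 13 × 16 + 4 × 1
= 12288 + 2816 + 208 + 4
= 15316



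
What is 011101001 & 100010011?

AND: 1 only when both bits are 1
  011101001
& 100010011
-----------
  000000001
Decimal: 233 & 275 = 1



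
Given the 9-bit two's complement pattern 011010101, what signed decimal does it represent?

Binary: 011010101
Sign bit: 0 (non-negative)
Read directly as an unsigned value:
011010101 = 128 + 64 + 16 + 4 + 1 = 213
Value: 213



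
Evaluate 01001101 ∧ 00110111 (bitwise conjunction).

AND: 1 only when both bits are 1
  01001101
& 00110111
----------
  00000101
Decimal: 77 & 55 = 5



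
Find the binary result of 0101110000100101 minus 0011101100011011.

Method 1 - Direct subtraction (column by column from the right: bit − bit − borrow-in; if negative, add 2 and borrow 1 from the next column):
borrow: 0100011000110100
        0101110000100101
-       0011101100011011
------------------------
        0010000100001010

Method 2 - Add two's complement:
Two's complement of 0011101100011011: invert → 1100010011100100, add 1 → 1100010011100101
  0101110000100101
+ 1100010011100101
------------------
 10010000100001010  (end carry out of the top bit = 1)
Discarding the end carry: 0010000100001010
Decimal check:
  0101110000100101 = 16384 + 4096 + 2048 + 1024 + 32 + 4 + 1 = 23589
  0011101100011011 = 8192 + 4096 + 2048 + 512 + 256 + 16 + 8 + 2 + 1 = 15131
  23589 - 15131 = 8458, and 0010000100001010 = 8192 + 256 + 8 + 2 = 8458 ✓



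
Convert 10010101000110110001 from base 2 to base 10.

Sum of powers of 2 for each 1-bit:
2^0 + 2^4 + 2^5 + 2^7 + 2^8 + 2^12 + 2^14 + 2^16 + 2^19
= 1 + 16 + 32 + 128 + 256 + 4096 + 16384 + 65536 + 524288
= 610737



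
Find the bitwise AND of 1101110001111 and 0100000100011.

AND: 1 only when both bits are 1
  1101110001111
& 0100000100011
---------------
  0100000000011
Decimal: 7055 & 2083 = 2051



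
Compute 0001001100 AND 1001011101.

AND: 1 only when both bits are 1
  0001001100
& 1001011101
------------
  0001001100
Decimal: 76 & 605 = 76



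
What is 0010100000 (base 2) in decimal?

Sum of powers of 2 for each 1-bit:
2^5 + 2^7
= 32 + 128
= 160



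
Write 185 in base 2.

Using repeated division by 2:
185 ÷ 2 = 92 remainder 1
92 ÷ 2 = 46 remainder 0
46 ÷ 2 = 23 remainder 0
23 ÷ 2 = 11 remainder 1
11 ÷ 2 = 5 remainder 1
5 ÷ 2 = 2 remainder 1
2 ÷ 2 = 1 remainder 0
1 ÷ 2 = 0 remainder 1
Reading remainders bottom to top: 10111001



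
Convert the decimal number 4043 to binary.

Using repeated division by 2:
4043 ÷ 2 = 2021 remainder 1
2021 ÷ 2 = 1010 remainder 1
1010 ÷ 2 = 505 remainder 0
505 ÷ 2 = 252 remainder 1
252 ÷ 2 = 126 remainder 0
126 ÷ 2 = 63 remainder 0
63 ÷ 2 = 31 remainder 1
31 ÷ 2 = 15 remainder 1
15 ÷ 2 = 7 remainder 1
7 ÷ 2 = 3 remainder 1
3 ÷ 2 = 1 remainder 1
1 ÷ 2 = 0 remainder 1
Reading remainders bottom to top: 111111001011



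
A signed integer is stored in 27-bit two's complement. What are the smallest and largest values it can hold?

For 27-bit two's complement:
Minimum: -2^26 = -67108864
Maximum: 2^26 - 1 = 67108863



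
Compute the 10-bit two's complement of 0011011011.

Original: 0011011011
Step 1 - Invert all bits: 1100100100
Step 2 - Add 1: 1100100101
Verification: 0011011011 + 1100100101 = 10000000000; discarding the end carry (carry out of the top bit) leaves the 10-bit value 0000000000, as required for x + (-x)



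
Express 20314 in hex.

Using repeated division by 16 (digits 10–15 are A–F):
20314 ÷ 16 = 1269 remainder 10 (A)
1269 ÷ 16 = 79 remainder 5
79 ÷ 16 = 4 remainder 15 (F)
4 ÷ 16 = 0 remainder 4
Reading remainders bottom to top: 4F5A



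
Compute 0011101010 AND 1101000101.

AND: 1 only when both bits are 1
  0011101010
& 1101000101
------------
  0001000000
Decimal: 234 & 837 = 64



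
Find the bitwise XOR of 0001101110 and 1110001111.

XOR: 1 when bits differ
  0001101110
^ 1110001111
------------
  1111100001
Decimal: 110 ^ 911 = 993



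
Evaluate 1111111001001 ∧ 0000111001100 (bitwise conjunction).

AND: 1 only when both bits are 1
  1111111001001
& 0000111001100
---------------
  0000111001000
Decimal: 8137 & 460 = 456



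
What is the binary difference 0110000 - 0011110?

Method 1 - Direct subtraction (column by column from the right: bit − bit − borrow-in; if negative, add 2 and borrow 1 from the next column):
borrow: 0111100
        0110000
-       0011110
---------------
        0010010

Method 2 - Add two's complement:
Two's complement of 0011110: invert → 1100001, add 1 → 1100010
  0110000
+ 1100010
---------
 10010010  (end carry out of the top bit = 1)
Discarding the end carry: 0010010
Decimal check:
  0110000 = 32 + 16 = 48
  0011110 = 16 + 8 + 4 + 2 = 30
  48 - 30 = 18, and 0010010 = 16 + 2 = 18 ✓



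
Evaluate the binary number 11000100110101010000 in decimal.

Sum of powers of 2 for each 1-bit:
2^4 + 2^6 + 2^8 + 2^10 + 2^11 + 2^14 + 2^18 + 2^19
= 16 + 64 + 256 + 1024 + 2048 + 16384 + 262144 + 524288
= 806224



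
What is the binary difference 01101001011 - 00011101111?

Method 1 - Direct subtraction (column by column from the right: bit − bit − borrow-in; if negative, add 2 and borrow 1 from the next column):
borrow: 00111111000
        01101001011
-       00011101111
-------------------
        01001011100

Method 2 - Add two's complement:
Two's complement of 00011101111: invert → 11100010000, add 1 → 11100010001
  01101001011
+ 11100010001
-------------
 101001011100  (end carry out of the top bit = 1)
Discarding the end carry: 01001011100
Decimal check:
  01101001011 = 512 + 256 + 64 + 8 + 2 + 1 = 843
  00011101111 = 128 + 64 + 32 + 8 + 4 + 2 + 1 = 239
  843 - 239 = 604, and 01001011100 = 512 + 64 + 16 + 8 + 4 = 604 ✓



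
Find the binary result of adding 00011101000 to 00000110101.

Add column by column from the right: bit + bit + carry-in; write the sum mod 2, carry 1 when the sum is 2 or 3.
carry:  00111000000
        00011101000
+       00000110101
-------------------
       000100011101
(the carry out of the leftmost column, 0, becomes the leading bit)
Decimal check:
  00011101000 = 128 + 64 + 32 + 8 = 232
  00000110101 = 32 + 16 + 4 + 1 = 53
  232 + 53 = 285, and 000100011101 = 256 + 16 + 8 + 4 + 1 = 285 ✓



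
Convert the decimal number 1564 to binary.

Using repeated division by 2:
1564 ÷ 2 = 782 remainder 0
782 ÷ 2 = 391 remainder 0
391 ÷ 2 = 195 remainder 1
195 ÷ 2 = 97 remainder 1
97 ÷ 2 = 48 remainder 1
48 ÷ 2 = 24 remainder 0
24 ÷ 2 = 12 remainder 0
12 ÷ 2 = 6 remainder 0
6 ÷ 2 = 3 remainder 0
3 ÷ 2 = 1 remainder 1
1 ÷ 2 = 0 remainder 1
Reading remainders bottom to top: 11000011100



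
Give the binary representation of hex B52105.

Convert each hex digit to 4 bits:
  B = 1011
  5 = 0101
  2 = 0010
  1 = 0001
  0 = 0000
  5 = 0101
Concatenate: 101101010010000100000101



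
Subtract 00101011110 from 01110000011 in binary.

Method 1 - Direct subtraction (column by column from the right: bit − bit − borrow-in; if negative, add 2 and borrow 1 from the next column):
borrow: 00011111000
        01110000011
-       00101011110
-------------------
        01000100101

Method 2 - Add two's complement:
Two's complement of 00101011110: invert → 11010100001, add 1 → 11010100010
  01110000011
+ 11010100010
-------------
 101000100101  (end carry out of the top bit = 1)
Discarding the end carry: 01000100101
Decimal check:
  01110000011 = 512 + 256 + 128 + 2 + 1 = 899
  00101011110 = 256 + 64 + 16 + 8 + 4 + 2 = 350
  899 - 350 = 549, and 01000100101 = 512 + 32 + 4 + 1 = 549 ✓



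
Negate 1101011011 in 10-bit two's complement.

Original (sign bit 1, negative): 1101011011
Step 1 - Invert all bits: 0010100100
Step 2 - Add 1: 0010100101
Verification: 1101011011 + 0010100101 = 10000000000; discarding the end carry (carry out of the top bit) leaves the 10-bit value 0000000000, as required for x + (-x)



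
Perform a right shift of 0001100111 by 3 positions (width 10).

Original: 0001100111 (decimal 103)
Shift right by 3 positions
Drop the 3 low bits; fill with zeros on the left
Result: 0000001100 (decimal 12)
Equivalent: 103 >> 3 = 103 ÷ 2^3 = 12



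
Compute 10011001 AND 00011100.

AND: 1 only when both bits are 1
  10011001
& 00011100
----------
  00011000
Decimal: 153 & 28 = 24



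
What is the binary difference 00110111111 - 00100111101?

Method 1 - Direct subtraction (column by column from the right: bit − bit − borrow-in; if negative, add 2 and borrow 1 from the next column):
borrow: 00000000000
        00110111111
-       00100111101
-------------------
        00010000010

Method 2 - Add two's complement:
Two's complement of 00100111101: invert → 11011000010, add 1 → 11011000011
  00110111111
+ 11011000011
-------------
 100010000010  (end carry out of the top bit = 1)
Discarding the end carry: 00010000010
Decimal check:
  00110111111 = 256 + 128 + 32 + 16 + 8 + 4 + 2 + 1 = 447
  00100111101 = 256 + 32 + 16 + 8 + 4 + 1 = 317
  447 - 317 = 130, and 00010000010 = 128 + 2 = 130 ✓



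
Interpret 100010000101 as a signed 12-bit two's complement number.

Binary: 100010000101
Sign bit: 1 (negative)
Invert: 011101111010
Add 1:  011101111011
Magnitude: 011101111011 = 1024 + 512 + 256 + 64 + 32 + 16 + 8 + 2 + 1 = 1915
Value: -1915



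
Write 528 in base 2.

Using repeated division by 2:
528 ÷ 2 = 264 remainder 0
264 ÷ 2 = 132 remainder 0
132 ÷ 2 = 66 remainder 0
66 ÷ 2 = 33 remainder 0
33 ÷ 2 = 16 remainder 1
16 ÷ 2 = 8 remainder 0
8 ÷ 2 = 4 remainder 0
4 ÷ 2 = 2 remainder 0
2 ÷ 2 = 1 remainder 0
1 ÷ 2 = 0 remainder 1
Reading remainders bottom to top: 1000010000



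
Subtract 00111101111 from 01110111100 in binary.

Method 1 - Direct subtraction (column by column from the right: bit − bit − borrow-in; if negative, add 2 and borrow 1 from the next column):
borrow: 01110011110
        01110111100
-       00111101111
-------------------
        00111001101

Method 2 - Add two's complement:
Two's complement of 00111101111: invert → 11000010000, add 1 → 11000010001
  01110111100
+ 11000010001
-------------
 100111001101  (end carry out of the top bit = 1)
Discarding the end carry: 00111001101
Decimal check:
  01110111100 = 512 + 256 + 128 + 32 + 16 + 8 + 4 = 956
  00111101111 = 256 + 128 + 64 + 32 + 8 + 4 + 2 + 1 = 495
  956 - 495 = 461, and 00111001101 = 256 + 128 + 64 + 8 + 4 + 1 = 461 ✓



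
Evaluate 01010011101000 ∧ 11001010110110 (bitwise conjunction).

AND: 1 only when both bits are 1
  01010011101000
& 11001010110110
----------------
  01000010100000
Decimal: 5352 & 12982 = 4256



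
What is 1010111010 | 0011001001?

OR: 1 when either bit is 1
  1010111010
| 0011001001
------------
  1011111011
Decimal: 698 | 201 = 763



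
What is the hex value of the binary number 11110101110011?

Group into 4-bit nibbles from right:
  0011 = 3
  1101 = D
  0111 = 7
  0011 = 3
Result: 3D73



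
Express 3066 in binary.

Using repeated division by 2:
3066 ÷ 2 = 1533 remainder 0
1533 ÷ 2 = 766 remainder 1
766 ÷ 2 = 383 remainder 0
383 ÷ 2 = 191 remainder 1
191 ÷ 2 = 95 remainder 1
95 ÷ 2 = 47 remainder 1
47 ÷ 2 = 23 remainder 1
23 ÷ 2 = 11 remainder 1
11 ÷ 2 = 5 remainder 1
5 ÷ 2 = 2 remainder 1
2 ÷ 2 = 1 remainder 0
1 ÷ 2 = 0 remainder 1
Reading remainders bottom to top: 101111111010



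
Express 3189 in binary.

Using repeated division by 2:
3189 ÷ 2 = 1594 remainder 1
1594 ÷ 2 = 797 remainder 0
797 ÷ 2 = 398 remainder 1
398 ÷ 2 = 199 remainder 0
199 ÷ 2 = 99 remainder 1
99 ÷ 2 = 49 remainder 1
49 ÷ 2 = 24 remainder 1
24 ÷ 2 = 12 remainder 0
12 ÷ 2 = 6 remainder 0
6 ÷ 2 = 3 remainder 0
3 ÷ 2 = 1 remainder 1
1 ÷ 2 = 0 remainder 1
Reading remainders bottom to top: 110001110101



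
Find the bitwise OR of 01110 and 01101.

OR: 1 when either bit is 1
  01110
| 01101
-------
  01111
Decimal: 14 | 13 = 15



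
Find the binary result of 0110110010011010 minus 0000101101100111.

Method 1 - Direct subtraction (column by column from the right: bit − bit − borrow-in; if negative, add 2 and borrow 1 from the next column):
borrow: 0000011011001110
        0110110010011010
-       0000101101100111
------------------------
        0110000100110011

Method 2 - Add two's complement:
Two's complement of 0000101101100111: invert → 1111010010011000, add 1 → 1111010010011001
  0110110010011010
+ 1111010010011001
------------------
 10110000100110011  (end carry out of the top bit = 1)
Discarding the end carry: 0110000100110011
Decimal check:
  0110110010011010 = 16384 + 8192 + 2048 + 1024 + 128 + 16 + 8 + 2 = 27802
  0000101101100111 = 2048 + 512 + 256 + 64 + 32 + 4 + 2 + 1 = 2919
  27802 - 2919 = 24883, and 0110000100110011 = 16384 + 8192 + 256 + 32 + 16 + 2 + 1 = 24883 ✓



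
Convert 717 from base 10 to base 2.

Using repeated division by 2:
717 ÷ 2 = 358 remainder 1
358 ÷ 2 = 179 remainder 0
179 ÷ 2 = 89 remainder 1
89 ÷ 2 = 44 remainder 1
44 ÷ 2 = 22 remainder 0
22 ÷ 2 = 11 remainder 0
11 ÷ 2 = 5 remainder 1
5 ÷ 2 = 2 remainder 1
2 ÷ 2 = 1 remainder 0
1 ÷ 2 = 0 remainder 1
Reading remainders bottom to top: 1011001101



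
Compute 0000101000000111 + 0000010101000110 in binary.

Add column by column from the right: bit + bit + carry-in; write the sum mod 2, carry 1 when the sum is 2 or 3.
carry:  0000000000001100
        0000101000000111
+       0000010101000110
------------------------
       00000111101001101
(the carry out of the leftmost column, 0, becomes the leading bit)
Decimal check:
  0000101000000111 = 2048 + 512 + 4 + 2 + 1 = 2567
  0000010101000110 = 1024 + 256 + 64 + 4 + 2 = 1350
  2567 + 1350 = 3917, and 00000111101001101 = 2048 + 1024 + 512 + 256 + 64 + 8 + 4 + 1 = 3917 ✓



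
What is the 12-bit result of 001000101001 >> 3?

Original: 001000101001 (decimal 553)
Shift right by 3 positions
Drop the 3 low bits; fill with zeros on the left
Result: 000001000101 (decimal 69)
Equivalent: 553 >> 3 = 553 ÷ 2^3 = 69



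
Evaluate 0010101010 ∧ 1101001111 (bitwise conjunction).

AND: 1 only when both bits are 1
  0010101010
& 1101001111
------------
  0000001010
Decimal: 170 & 847 = 10



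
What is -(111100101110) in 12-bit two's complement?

Original (sign bit 1, negative): 111100101110
Step 1 - Invert all bits: 000011010001
Step 2 - Add 1: 000011010010
Verification: 111100101110 + 000011010010 = 1000000000000; discarding the end carry (carry out of the top bit) leaves the 12-bit value 000000000000, as required for x + (-x)



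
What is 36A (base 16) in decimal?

Expand by place value (powers of 16):
Digit values: A = 10
36A = 3 × 16^2 + 6 × 16^1 + 10 × 16^0
= 3 × 256 + 6 × 16 + 10 × 1
= 768 + 96 + 10
= 874



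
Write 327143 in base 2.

Using repeated division by 2:
327143 ÷ 2 = 163571 remainder 1
163571 ÷ 2 = 81785 remainder 1
81785 ÷ 2 = 40892 remainder 1
40892 ÷ 2 = 20446 remainder 0
20446 ÷ 2 = 10223 remainder 0
10223 ÷ 2 = 5111 remainder 1
5111 ÷ 2 = 2555 remainder 1
2555 ÷ 2 = 1277 remainder 1
1277 ÷ 2 = 638 remainder 1
638 ÷ 2 = 319 remainder 0
319 ÷ 2 = 159 remainder 1
159 ÷ 2 = 79 remainder 1
79 ÷ 2 = 39 remainder 1
39 ÷ 2 = 19 remainder 1
19 ÷ 2 = 9 remainder 1
9 ÷ 2 = 4 remainder 1
4 ÷ 2 = 2 remainder 0
2 ÷ 2 = 1 remainder 0
1 ÷ 2 = 0 remainder 1
Reading remainders bottom to top: 1001111110111100111



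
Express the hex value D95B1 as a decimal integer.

Expand by place value (powers of 16):
Digit values: D = 13, B = 11
D95B1 = 13 × 16^4 + 9 × 16^3 + 5 × 16^2 + 11 × 16^1 + 1 × 16^0
= 13 × 65536 + 9 × 4096 + 5 × 256 + 11 × 16 + 1 × 1
= 851968 + 36864 + 1280 + 176 + 1
= 890289



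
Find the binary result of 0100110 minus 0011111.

Method 1 - Direct subtraction (column by column from the right: bit − bit − borrow-in; if negative, add 2 and borrow 1 from the next column):
borrow: 0111110
        0100110
-       0011111
---------------
        0000111

Method 2 - Add two's complement:
Two's complement of 0011111: invert → 1100000, add 1 → 1100001
  0100110
+ 1100001
---------
 10000111  (end carry out of the top bit = 1)
Discarding the end carry: 0000111
Decimal check:
  0100110 = 32 + 4 + 2 = 38
  0011111 = 16 + 8 + 4 + 2 + 1 = 31
  38 - 31 = 7, and 0000111 = 4 + 2 + 1 = 7 ✓



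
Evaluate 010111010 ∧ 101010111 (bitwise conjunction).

AND: 1 only when both bits are 1
  010111010
& 101010111
-----------
  000010010
Decimal: 186 & 343 = 18



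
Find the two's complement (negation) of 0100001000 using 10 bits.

Original: 0100001000
Step 1 - Invert all bits: 1011110111
Step 2 - Add 1: 1011111000
Verification: 0100001000 + 1011111000 = 10000000000; discarding the end carry (carry out of the top bit) leaves the 10-bit value 0000000000, as required for x + (-x)



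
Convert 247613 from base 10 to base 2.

Using repeated division by 2:
247613 ÷ 2 = 123806 remainder 1
123806 ÷ 2 = 61903 remainder 0
61903 ÷ 2 = 30951 remainder 1
30951 ÷ 2 = 15475 remainder 1
15475 ÷ 2 = 7737 remainder 1
7737 ÷ 2 = 3868 remainder 1
3868 ÷ 2 = 1934 remainder 0
1934 ÷ 2 = 967 remainder 0
967 ÷ 2 = 483 remainder 1
483 ÷ 2 = 241 remainder 1
241 ÷ 2 = 120 remainder 1
120 ÷ 2 = 60 remainder 0
60 ÷ 2 = 30 remainder 0
30 ÷ 2 = 15 remainder 0
15 ÷ 2 = 7 remainder 1
7 ÷ 2 = 3 remainder 1
3 ÷ 2 = 1 remainder 1
1 ÷ 2 = 0 remainder 1
Reading remainders bottom to top: 111100011100111101



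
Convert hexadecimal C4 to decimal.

Expand by place value (powers of 16):
Digit values: C = 12
C4 = 12 × 16^1 + 4 × 16^0
= 12 × 16 + 4 × 1
= 192 + 4
= 196



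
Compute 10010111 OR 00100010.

OR: 1 when either bit is 1
  10010111
| 00100010
----------
  10110111
Decimal: 151 | 34 = 183



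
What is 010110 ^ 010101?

XOR: 1 when bits differ
  010110
^ 010101
--------
  000011
Decimal: 22 ^ 21 = 3



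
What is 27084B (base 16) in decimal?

Expand by place value (powers of 16):
Digit values: B = 11
27084B = 2 × 16^5 + 7 × 16^4 + 0 × 16^3 + 8 × 16^2 + 4 × 16^1 + 11 × 16^0
= 2 × 1048576 + 7 × 65536 + 0 × 4096 + 8 × 256 + 4 × 16 + 11 × 1
= 2097152 + 458752 + 0 + 2048 + 64 + 11
= 2558027



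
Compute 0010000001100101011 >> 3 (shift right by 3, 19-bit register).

Original: 0010000001100101011 (decimal 66347)
Shift right by 3 positions
Drop the 3 low bits; fill with zeros on the left
Result: 0000010000001100101 (decimal 8293)
Equivalent: 66347 >> 3 = 66347 ÷ 2^3 = 8293



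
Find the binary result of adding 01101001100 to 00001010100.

Add column by column from the right: bit + bit + carry-in; write the sum mod 2, carry 1 when the sum is 2 or 3.
carry:  00010111000
        01101001100
+       00001010100
-------------------
       001110100000
(the carry out of the leftmost column, 0, becomes the leading bit)
Decimal check:
  01101001100 = 512 + 256 + 64 + 8 + 4 = 844
  00001010100 = 64 + 16 + 4 = 84
  844 + 84 = 928, and 001110100000 = 512 + 256 + 128 + 32 = 928 ✓



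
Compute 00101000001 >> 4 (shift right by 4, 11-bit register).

Original: 00101000001 (decimal 321)
Shift right by 4 positions
Drop the 4 low bits; fill with zeros on the left
Result: 00000010100 (decimal 20)
Equivalent: 321 >> 4 = 321 ÷ 2^4 = 20



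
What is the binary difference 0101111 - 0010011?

Method 1 - Direct subtraction (column by column from the right: bit − bit − borrow-in; if negative, add 2 and borrow 1 from the next column):
borrow: 0100000
        0101111
-       0010011
---------------
        0011100

Method 2 - Add two's complement:
Two's complement of 0010011: invert → 1101100, add 1 → 1101101
  0101111
+ 1101101
---------
 10011100  (end carry out of the top bit = 1)
Discarding the end carry: 0011100
Decimal check:
  0101111 = 32 + 8 + 4 + 2 + 1 = 47
  0010011 = 16 + 2 + 1 = 19
  47 - 19 = 28, and 0011100 = 16 + 8 + 4 = 28 ✓



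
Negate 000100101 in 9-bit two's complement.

Original: 000100101
Step 1 - Invert all bits: 111011010
Step 2 - Add 1: 111011011
Verification: 000100101 + 111011011 = 1000000000; discarding the end carry (carry out of the top bit) leaves the 9-bit value 000000000, as required for x + (-x)



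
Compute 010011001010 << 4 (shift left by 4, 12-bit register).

Original: 010011001010 (decimal 1226)
Shift left by 4 positions
Append 4 zeros on the right and drop the 4 high bits that overflow the 12-bit width
Result: 110010100000 (decimal 3232)
Equivalent: 1226 << 4 = 1226 × 2^4 = 19616, truncated to 12 bits = 3232



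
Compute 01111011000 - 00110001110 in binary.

Method 1 - Direct subtraction (column by column from the right: bit − bit − borrow-in; if negative, add 2 and borrow 1 from the next column):
borrow: 00000011100
        01111011000
-       00110001110
-------------------
        01001001010

Method 2 - Add two's complement:
Two's complement of 00110001110: invert → 11001110001, add 1 → 11001110010
  01111011000
+ 11001110010
-------------
 101001001010  (end carry out of the top bit = 1)
Discarding the end carry: 01001001010
Decimal check:
  01111011000 = 512 + 256 + 128 + 64 + 16 + 8 = 984
  00110001110 = 256 + 128 + 8 + 4 + 2 = 398
  984 - 398 = 586, and 01001001010 = 512 + 64 + 8 + 2 = 586 ✓



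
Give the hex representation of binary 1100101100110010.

Group into 4-bit nibbles from right:
  1100 = C
  1011 = B
  0011 = 3
  0010 = 2
Result: CB32



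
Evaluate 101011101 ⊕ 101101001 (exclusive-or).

XOR: 1 when bits differ
  101011101
^ 101101001
-----------
  000110100
Decimal: 349 ^ 361 = 52



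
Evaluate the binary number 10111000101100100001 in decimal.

Sum of powers of 2 for each 1-bit:
2^0 + 2^5 + 2^8 + 2^9 + 2^11 + 2^15 + 2^16 + 2^17 + 2^19
= 1 + 32 + 256 + 512 + 2048 + 32768 + 65536 + 131072 + 524288
= 756513



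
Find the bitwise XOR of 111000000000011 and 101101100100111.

XOR: 1 when bits differ
  111000000000011
^ 101101100100111
-----------------
  010101100100100
Decimal: 28675 ^ 23335 = 11044



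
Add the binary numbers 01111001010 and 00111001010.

Add column by column from the right: bit + bit + carry-in; write the sum mod 2, carry 1 when the sum is 2 or 3.
carry:  11110010100
        01111001010
+       00111001010
-------------------
       010110010100
(the carry out of the leftmost column, 0, becomes the leading bit)
Decimal check:
  01111001010 = 512 + 256 + 128 + 64 + 8 + 2 = 970
  00111001010 = 256 + 128 + 64 + 8 + 2 = 458
  970 + 458 = 1428, and 010110010100 = 1024 + 256 + 128 + 16 + 4 = 1428 ✓



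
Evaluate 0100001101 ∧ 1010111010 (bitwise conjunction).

AND: 1 only when both bits are 1
  0100001101
& 1010111010
------------
  0000001000
Decimal: 269 & 698 = 8



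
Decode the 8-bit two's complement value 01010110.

Binary: 01010110
Sign bit: 0 (non-negative)
Read directly as an unsigned value:
01010110 = 64 + 16 + 4 + 2 = 86
Value: 86



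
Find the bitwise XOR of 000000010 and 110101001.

XOR: 1 when bits differ
  000000010
^ 110101001
-----------
  110101011
Decimal: 2 ^ 425 = 427



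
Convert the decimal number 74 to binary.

Using repeated division by 2:
74 ÷ 2 = 37 remainder 0
37 ÷ 2 = 18 remainder 1
18 ÷ 2 = 9 remainder 0
9 ÷ 2 = 4 remainder 1
4 ÷ 2 = 2 remainder 0
2 ÷ 2 = 1 remainder 0
1 ÷ 2 = 0 remainder 1
Reading remainders bottom to top: 1001010



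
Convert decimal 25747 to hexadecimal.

Using repeated division by 16 (digits 10–15 are A–F):
25747 ÷ 16 = 1609 remainder 3
1609 ÷ 16 = 100 remainder 9
100 ÷ 16 = 6 remainder 4
6 ÷ 16 = 0 remainder 6
Reading remainders bottom to top: 6493



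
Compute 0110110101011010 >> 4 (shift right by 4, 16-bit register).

Original: 0110110101011010 (decimal 27994)
Shift right by 4 positions
Drop the 4 low bits; fill with zeros on the left
Result: 0000011011010101 (decimal 1749)
Equivalent: 27994 >> 4 = 27994 ÷ 2^4 = 1749



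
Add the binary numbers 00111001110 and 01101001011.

Add column by column from the right: bit + bit + carry-in; write the sum mod 2, carry 1 when the sum is 2 or 3.
carry:  11110011100
        00111001110
+       01101001011
-------------------
       010100011001
(the carry out of the leftmost column, 0, becomes the leading bit)
Decimal check:
  00111001110 = 256 + 128 + 64 + 8 + 4 + 2 = 462
  01101001011 = 512 + 256 + 64 + 8 + 2 + 1 = 843
  462 + 843 = 1305, and 010100011001 = 1024 + 256 + 16 + 8 + 1 = 1305 ✓



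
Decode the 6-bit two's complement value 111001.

Binary: 111001
Sign bit: 1 (negative)
Invert: 000110
Add 1:  000111
Magnitude: 000111 = 4 + 2 + 1 = 7
Value: -7



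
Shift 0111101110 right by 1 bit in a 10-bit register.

Original: 0111101110 (decimal 494)
Shift right by 1 position
Drop the 1 low bit; fill with zero on the left
Result: 0011110111 (decimal 247)
Equivalent: 494 >> 1 = 494 ÷ 2^1 = 247



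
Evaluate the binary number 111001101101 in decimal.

Sum of powers of 2 for each 1-bit:
2^0 + 2^2 + 2^3 + 2^5 + 2^6 + 2^9 + 2^10 + 2^11
= 1 + 4 + 8 + 32 + 64 + 512 + 1024 + 2048
= 3693



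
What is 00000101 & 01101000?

AND: 1 only when both bits are 1
  00000101
& 01101000
----------
  00000000
Decimal: 5 & 104 = 0



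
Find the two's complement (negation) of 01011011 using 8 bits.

Original: 01011011
Step 1 - Invert all bits: 10100100
Step 2 - Add 1: 10100101
Verification: 01011011 + 10100101 = 100000000; discarding the end carry (carry out of the top bit) leaves the 8-bit value 00000000, as required for x + (-x)



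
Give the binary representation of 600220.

Using repeated division by 2:
600220 ÷ 2 = 300110 remainder 0
300110 ÷ 2 = 150055 remainder 0
150055 ÷ 2 = 75027 remainder 1
75027 ÷ 2 = 37513 remainder 1
37513 ÷ 2 = 18756 remainder 1
18756 ÷ 2 = 9378 remainder 0
9378 ÷ 2 = 4689 remainder 0
4689 ÷ 2 = 2344 remainder 1
2344 ÷ 2 = 1172 remainder 0
1172 ÷ 2 = 586 remainder 0
586 ÷ 2 = 293 remainder 0
293 ÷ 2 = 146 remainder 1
146 ÷ 2 = 73 remainder 0
73 ÷ 2 = 36 remainder 1
36 ÷ 2 = 18 remainder 0
18 ÷ 2 = 9 remainder 0
9 ÷ 2 = 4 remainder 1
4 ÷ 2 = 2 remainder 0
2 ÷ 2 = 1 remainder 0
1 ÷ 2 = 0 remainder 1
Reading remainders bottom to top: 10010010100010011100



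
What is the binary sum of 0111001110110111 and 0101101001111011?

Add column by column from the right: bit + bit + carry-in; write the sum mod 2, carry 1 when the sum is 2 or 3.
carry:  1110011111111110
        0111001110110111
+       0101101001111011
------------------------
       01100111000110010
(the carry out of the leftmost column, 0, becomes the leading bit)
Decimal check:
  0111001110110111 = 16384 + 8192 + 4096 + 512 + 256 + 128 + 32 + 16 + 4 + 2 + 1 = 29623
  0101101001111011 = 16384 + 4096 + 2048 + 512 + 64 + 32 + 16 + 8 + 2 + 1 = 23163
  29623 + 23163 = 52786, and 01100111000110010 = 32768 + 16384 + 2048 + 1024 + 512 + 32 + 16 + 2 = 52786 ✓



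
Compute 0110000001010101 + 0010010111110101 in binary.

Add column by column from the right: bit + bit + carry-in; write the sum mod 2, carry 1 when the sum is 2 or 3.
carry:  1100001111101010
        0110000001010101
+       0010010111110101
------------------------
       01000011001001010
(the carry out of the leftmost column, 0, becomes the leading bit)
Decimal check:
  0110000001010101 = 16384 + 8192 + 64 + 16 + 4 + 1 = 24661
  0010010111110101 = 8192 + 1024 + 256 + 128 + 64 + 32 + 16 + 4 + 1 = 9717
  24661 + 9717 = 34378, and 01000011001001010 = 32768 + 1024 + 512 + 64 + 8 + 2 = 34378 ✓



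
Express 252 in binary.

Using repeated division by 2:
252 ÷ 2 = 126 remainder 0
126 ÷ 2 = 63 remainder 0
63 ÷ 2 = 31 remainder 1
31 ÷ 2 = 15 remainder 1
15 ÷ 2 = 7 remainder 1
7 ÷ 2 = 3 remainder 1
3 ÷ 2 = 1 remainder 1
1 ÷ 2 = 0 remainder 1
Reading remainders bottom to top: 11111100



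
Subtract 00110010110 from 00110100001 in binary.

Method 1 - Direct subtraction (column by column from the right: bit − bit − borrow-in; if negative, add 2 and borrow 1 from the next column):
borrow: 00000111100
        00110100001
-       00110010110
-------------------
        00000001011

Method 2 - Add two's complement:
Two's complement of 00110010110: invert → 11001101001, add 1 → 11001101010
  00110100001
+ 11001101010
-------------
 100000001011  (end carry out of the top bit = 1)
Discarding the end carry: 00000001011
Decimal check:
  00110100001 = 256 + 128 + 32 + 1 = 417
  00110010110 = 256 + 128 + 16 + 4 + 2 = 406
  417 - 406 = 11, and 00000001011 = 8 + 2 + 1 = 11 ✓



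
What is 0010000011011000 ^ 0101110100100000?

XOR: 1 when bits differ
  0010000011011000
^ 0101110100100000
------------------
  0111110111111000
Decimal: 8408 ^ 23840 = 32248



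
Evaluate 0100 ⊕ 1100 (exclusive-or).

XOR: 1 when bits differ
  0100
^ 1100
------
  1000
Decimal: 4 ^ 12 = 8



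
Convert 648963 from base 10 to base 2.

Using repeated division by 2:
648963 ÷ 2 = 324481 remainder 1
324481 ÷ 2 = 162240 remainder 1
162240 ÷ 2 = 81120 remainder 0
81120 ÷ 2 = 40560 remainder 0
40560 ÷ 2 = 20280 remainder 0
20280 ÷ 2 = 10140 remainder 0
10140 ÷ 2 = 5070 remainder 0
5070 ÷ 2 = 2535 remainder 0
2535 ÷ 2 = 1267 remainder 1
1267 ÷ 2 = 633 remainder 1
633 ÷ 2 = 316 remainder 1
316 ÷ 2 = 158 remainder 0
158 ÷ 2 = 79 remainder 0
79 ÷ 2 = 39 remainder 1
39 ÷ 2 = 19 remainder 1
19 ÷ 2 = 9 remainder 1
9 ÷ 2 = 4 remainder 1
4 ÷ 2 = 2 remainder 0
2 ÷ 2 = 1 remainder 0
1 ÷ 2 = 0 remainder 1
Reading remainders bottom to top: 10011110011100000011



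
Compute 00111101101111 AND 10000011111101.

AND: 1 only when both bits are 1
  00111101101111
& 10000011111101
----------------
  00000001101101
Decimal: 3951 & 8445 = 109



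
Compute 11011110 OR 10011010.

OR: 1 when either bit is 1
  11011110
| 10011010
----------
  11011110
Decimal: 222 | 154 = 222



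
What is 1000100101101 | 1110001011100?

OR: 1 when either bit is 1
  1000100101101
| 1110001011100
---------------
  1110101111101
Decimal: 4397 | 7260 = 7549



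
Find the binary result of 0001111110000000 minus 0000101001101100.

Method 1 - Direct subtraction (column by column from the right: bit − bit − borrow-in; if negative, add 2 and borrow 1 from the next column):
borrow: 0000000011111000
        0001111110000000
-       0000101001101100
------------------------
        0001010100010100

Method 2 - Add two's complement:
Two's complement of 0000101001101100: invert → 1111010110010011, add 1 → 1111010110010100
  0001111110000000
+ 1111010110010100
------------------
 10001010100010100  (end carry out of the top bit = 1)
Discarding the end carry: 0001010100010100
Decimal check:
  0001111110000000 = 4096 + 2048 + 1024 + 512 + 256 + 128 = 8064
  0000101001101100 = 2048 + 512 + 64 + 32 + 8 + 4 = 2668
  8064 - 2668 = 5396, and 0001010100010100 = 4096 + 1024 + 256 + 16 + 4 = 5396 ✓



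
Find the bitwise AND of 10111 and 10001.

AND: 1 only when both bits are 1
  10111
& 10001
-------
  10001
Decimal: 23 & 17 = 17



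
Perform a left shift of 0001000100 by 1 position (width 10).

Original: 0001000100 (decimal 68)
Shift left by 1 position
Append 1 zero on the right
Result: 0010001000 (decimal 136)
Equivalent: 68 << 1 = 68 × 2^1 = 136



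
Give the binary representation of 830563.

Using repeated division by 2:
830563 ÷ 2 = 415281 remainder 1
415281 ÷ 2 = 207640 remainder 1
207640 ÷ 2 = 103820 remainder 0
103820 ÷ 2 = 51910 remainder 0
51910 ÷ 2 = 25955 remainder 0
25955 ÷ 2 = 12977 remainder 1
12977 ÷ 2 = 6488 remainder 1
6488 ÷ 2 = 3244 remainder 0
3244 ÷ 2 = 1622 remainder 0
1622 ÷ 2 = 811 remainder 0
811 ÷ 2 = 405 remainder 1
405 ÷ 2 = 202 remainder 1
202 ÷ 2 = 101 remainder 0
101 ÷ 2 = 50 remainder 1
50 ÷ 2 = 25 remainder 0
25 ÷ 2 = 12 remainder 1
12 ÷ 2 = 6 remainder 0
6 ÷ 2 = 3 remainder 0
3 ÷ 2 = 1 remainder 1
1 ÷ 2 = 0 remainder 1
Reading remainders bottom to top: 11001010110001100011



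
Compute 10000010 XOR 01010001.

XOR: 1 when bits differ
  10000010
^ 01010001
----------
  11010011
Decimal: 130 ^ 81 = 211



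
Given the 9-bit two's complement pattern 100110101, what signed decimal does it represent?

Binary: 100110101
Sign bit: 1 (negative)
Invert: 011001010
Add 1:  011001011
Magnitude: 011001011 = 128 + 64 + 8 + 2 + 1 = 203
Value: -203



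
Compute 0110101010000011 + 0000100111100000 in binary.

Add column by column from the right: bit + bit + carry-in; write the sum mod 2, carry 1 when the sum is 2 or 3.
carry:  0001011100000000
        0110101010000011
+       0000100111100000
------------------------
       00111010001100011
(the carry out of the leftmost column, 0, becomes the leading bit)
Decimal check:
  0110101010000011 = 16384 + 8192 + 2048 + 512 + 128 + 2 + 1 = 27267
  0000100111100000 = 2048 + 256 + 128 + 64 + 32 = 2528
  27267 + 2528 = 29795, and 00111010001100011 = 16384 + 8192 + 4096 + 1024 + 64 + 32 + 2 + 1 = 29795 ✓



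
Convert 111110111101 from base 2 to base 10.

Sum of powers of 2 for each 1-bit:
2^0 + 2^2 + 2^3 + 2^4 + 2^5 + 2^7 + 2^8 + 2^9 + 2^10 + 2^11
= 1 + 4 + 8 + 16 + 32 + 128 + 256 + 512 + 1024 + 2048
= 4029



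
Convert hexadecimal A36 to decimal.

Expand by place value (powers of 16):
Digit values: A = 10
A36 = 10 × 16^2 + 3 × 16^1 + 6 × 16^0
= 10 × 256 + 3 × 16 + 6 × 1
= 2560 + 48 + 6
= 2614



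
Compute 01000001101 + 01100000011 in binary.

Add column by column from the right: bit + bit + carry-in; write the sum mod 2, carry 1 when the sum is 2 or 3.
carry:  10000011110
        01000001101
+       01100000011
-------------------
       010100010000
(the carry out of the leftmost column, 0, becomes the leading bit)
Decimal check:
  01000001101 = 512 + 8 + 4 + 1 = 525
  01100000011 = 512 + 256 + 2 + 1 = 771
  525 + 771 = 1296, and 010100010000 = 1024 + 256 + 16 = 1296 ✓



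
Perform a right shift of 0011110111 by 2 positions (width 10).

Original: 0011110111 (decimal 247)
Shift right by 2 positions
Drop the 2 low bits; fill with zeros on the left
Result: 0000111101 (decimal 61)
Equivalent: 247 >> 2 = 247 ÷ 2^2 = 61



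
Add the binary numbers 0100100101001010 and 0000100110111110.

Add column by column from the right: bit + bit + carry-in; write the sum mod 2, carry 1 when the sum is 2 or 3.
carry:  0001001111111100
        0100100101001010
+       0000100110111110
------------------------
       00101001100001000
(the carry out of the leftmost column, 0, becomes the leading bit)
Decimal check:
  0100100101001010 = 16384 + 2048 + 256 + 64 + 8 + 2 = 18762
  0000100110111110 = 2048 + 256 + 128 + 32 + 16 + 8 + 4 + 2 = 2494
  18762 + 2494 = 21256, and 00101001100001000 = 16384 + 4096 + 512 + 256 + 8 = 21256 ✓



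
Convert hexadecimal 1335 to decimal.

Expand by place value (powers of 16):
1335 = 1 × 16^3 + 3 × 16^2 + 3 × 16^1 + 5 × 16^0
= 1 × 4096 + 3 × 256 + 3 × 16 + 5 × 1
= 4096 + 768 + 48 + 5
= 4917



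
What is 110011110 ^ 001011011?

XOR: 1 when bits differ
  110011110
^ 001011011
-----------
  111000101
Decimal: 414 ^ 91 = 453



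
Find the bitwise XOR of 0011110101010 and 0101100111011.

XOR: 1 when bits differ
  0011110101010
^ 0101100111011
---------------
  0110010010001
Decimal: 1962 ^ 2875 = 3217



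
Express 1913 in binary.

Using repeated division by 2:
1913 ÷ 2 = 956 remainder 1
956 ÷ 2 = 478 remainder 0
478 ÷ 2 = 239 remainder 0
239 ÷ 2 = 119 remainder 1
119 ÷ 2 = 59 remainder 1
59 ÷ 2 = 29 remainder 1
29 ÷ 2 = 14 remainder 1
14 ÷ 2 = 7 remainder 0
7 ÷ 2 = 3 remainder 1
3 ÷ 2 = 1 remainder 1
1 ÷ 2 = 0 remainder 1
Reading remainders bottom to top: 11101111001



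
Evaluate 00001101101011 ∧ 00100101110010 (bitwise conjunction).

AND: 1 only when both bits are 1
  00001101101011
& 00100101110010
----------------
  00000101100010
Decimal: 875 & 2418 = 354



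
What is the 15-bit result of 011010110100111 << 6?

Original: 011010110100111 (decimal 13735)
Shift left by 6 positions
Append 6 zeros on the right and drop the 6 high bits that overflow the 15-bit width
Result: 110100111000000 (decimal 27072)
Equivalent: 13735 << 6 = 13735 × 2^6 = 879040, truncated to 15 bits = 27072



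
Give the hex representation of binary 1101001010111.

Group into 4-bit nibbles from right:
  0001 = 1
  1010 = A
  0101 = 5
  0111 = 7
Result: 1A57



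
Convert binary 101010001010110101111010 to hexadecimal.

Group into 4-bit nibbles from right:
  1010 = A
  1000 = 8
  1010 = A
  1101 = D
  0111 = 7
  1010 = A
Result: A8AD7A



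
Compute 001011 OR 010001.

OR: 1 when either bit is 1
  001011
| 010001
--------
  011011
Decimal: 11 | 17 = 27



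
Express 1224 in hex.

Using repeated division by 16 (digits 10–15 are A–F):
1224 ÷ 16 = 76 remainder 8
76 ÷ 16 = 4 remainder 12 (C)
4 ÷ 16 = 0 remainder 4
Reading remainders bottom to top: 4C8



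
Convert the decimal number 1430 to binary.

Using repeated division by 2:
1430 ÷ 2 = 715 remainder 0
715 ÷ 2 = 357 remainder 1
357 ÷ 2 = 178 remainder 1
178 ÷ 2 = 89 remainder 0
89 ÷ 2 = 44 remainder 1
44 ÷ 2 = 22 remainder 0
22 ÷ 2 = 11 remainder 0
11 ÷ 2 = 5 remainder 1
5 ÷ 2 = 2 remainder 1
2 ÷ 2 = 1 remainder 0
1 ÷ 2 = 0 remainder 1
Reading remainders bottom to top: 10110010110



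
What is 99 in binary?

Using repeated division by 2:
99 ÷ 2 = 49 remainder 1
49 ÷ 2 = 24 remainder 1
24 ÷ 2 = 12 remainder 0
12 ÷ 2 = 6 remainder 0
6 ÷ 2 = 3 remainder 0
3 ÷ 2 = 1 remainder 1
1 ÷ 2 = 0 remainder 1
Reading remainders bottom to top: 1100011



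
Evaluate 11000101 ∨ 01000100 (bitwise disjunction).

OR: 1 when either bit is 1
  11000101
| 01000100
----------
  11000101
Decimal: 197 | 68 = 197



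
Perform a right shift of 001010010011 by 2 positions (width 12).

Original: 001010010011 (decimal 659)
Shift right by 2 positions
Drop the 2 low bits; fill with zeros on the left
Result: 000010100100 (decimal 164)
Equivalent: 659 >> 2 = 659 ÷ 2^2 = 164



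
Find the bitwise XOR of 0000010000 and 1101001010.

XOR: 1 when bits differ
  0000010000
^ 1101001010
------------
  1101011010
Decimal: 16 ^ 842 = 858



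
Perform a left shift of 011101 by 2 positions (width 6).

Original: 011101 (decimal 29)
Shift left by 2 positions
Append 2 zeros on the right and drop the 2 high bits that overflow the 6-bit width
Result: 110100 (decimal 52)
Equivalent: 29 << 2 = 29 × 2^2 = 116, truncated to 6 bits = 52



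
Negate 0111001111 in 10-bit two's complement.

Original: 0111001111
Step 1 - Invert all bits: 1000110000
Step 2 - Add 1: 1000110001
Verification: 0111001111 + 1000110001 = 10000000000; discarding the end carry (carry out of the top bit) leaves the 10-bit value 0000000000, as required for x + (-x)



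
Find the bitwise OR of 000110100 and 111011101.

OR: 1 when either bit is 1
  000110100
| 111011101
-----------
  111111101
Decimal: 52 | 477 = 509



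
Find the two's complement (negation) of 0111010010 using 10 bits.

Original: 0111010010
Step 1 - Invert all bits: 1000101101
Step 2 - Add 1: 1000101110
Verification: 0111010010 + 1000101110 = 10000000000; discarding the end carry (carry out of the top bit) leaves the 10-bit value 0000000000, as required for x + (-x)



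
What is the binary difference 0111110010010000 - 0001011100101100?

Method 1 - Direct subtraction (column by column from the right: bit − bit − borrow-in; if negative, add 2 and borrow 1 from the next column):
borrow: 0000111011011000
        0111110010010000
-       0001011100101100
------------------------
        0110010101100100

Method 2 - Add two's complement:
Two's complement of 0001011100101100: invert → 1110100011010011, add 1 → 1110100011010100
  0111110010010000
+ 1110100011010100
------------------
 10110010101100100  (end carry out of the top bit = 1)
Discarding the end carry: 0110010101100100
Decimal check:
  0111110010010000 = 16384 + 8192 + 4096 + 2048 + 1024 + 128 + 16 = 31888
  0001011100101100 = 4096 + 1024 + 512 + 256 + 32 + 8 + 4 = 5932
  31888 - 5932 = 25956, and 0110010101100100 = 16384 + 8192 + 1024 + 256 + 64 + 32 + 4 = 25956 ✓

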